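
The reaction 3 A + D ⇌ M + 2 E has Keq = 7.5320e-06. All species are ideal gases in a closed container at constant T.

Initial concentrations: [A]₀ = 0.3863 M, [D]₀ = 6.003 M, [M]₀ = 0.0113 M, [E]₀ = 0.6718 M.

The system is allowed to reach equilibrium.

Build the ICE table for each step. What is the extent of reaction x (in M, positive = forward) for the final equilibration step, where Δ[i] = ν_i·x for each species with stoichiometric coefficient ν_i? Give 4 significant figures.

Q₀ = 0.01474 vs Keq = 7.5320e-06 ⇒ Q>K, reverse
Step 1:
                   A          D          M          E
  init        0.3863      6.003     0.0113     0.6718
  Δ          0.03388    0.01129   -0.01129   -0.02258
  eq          0.4202      6.014 7.9728e-06     0.6492
  solve Keq expr → x = -0.01129; check Q = 7.5320e-06

x = -0.01129 M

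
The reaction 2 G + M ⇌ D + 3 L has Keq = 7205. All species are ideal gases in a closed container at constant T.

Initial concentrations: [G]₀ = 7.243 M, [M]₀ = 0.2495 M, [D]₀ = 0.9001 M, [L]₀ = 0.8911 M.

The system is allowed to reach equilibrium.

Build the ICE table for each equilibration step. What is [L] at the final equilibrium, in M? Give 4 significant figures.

[L]_eq = 1.64 M

Q₀ = 0.04866 vs Keq = 7205 ⇒ Q<K, forward
Step 1:
                   G          M          D          L
  init         7.243     0.2495     0.9001     0.8911
  Δ           -0.499    -0.2495     0.2495     0.7485
  eq           6.744 1.5461e-05       1.15       1.64
  solve Keq expr → x = 0.2495; check Q = 7205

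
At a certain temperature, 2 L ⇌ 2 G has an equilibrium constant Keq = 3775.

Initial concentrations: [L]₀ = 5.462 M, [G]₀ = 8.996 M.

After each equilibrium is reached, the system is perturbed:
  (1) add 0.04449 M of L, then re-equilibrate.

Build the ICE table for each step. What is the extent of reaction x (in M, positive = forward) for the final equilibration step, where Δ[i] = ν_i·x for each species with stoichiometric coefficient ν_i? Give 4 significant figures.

Q₀ = 2.713 vs Keq = 3775 ⇒ Q<K, forward
Step 1:
                   L          G
  init         5.462      8.996
  Δ            -5.23       5.23
  eq          0.2315      14.23
  solve Keq expr → x = 2.615; check Q = 3775
Then add 0.04449 M of L.
Step 2:
                   L          G
  init         0.276      14.23
  Δ         -0.04378    0.04378
  eq          0.2323      14.27
  solve Keq expr → x = 0.02189; check Q = 3775

x = 0.02189 M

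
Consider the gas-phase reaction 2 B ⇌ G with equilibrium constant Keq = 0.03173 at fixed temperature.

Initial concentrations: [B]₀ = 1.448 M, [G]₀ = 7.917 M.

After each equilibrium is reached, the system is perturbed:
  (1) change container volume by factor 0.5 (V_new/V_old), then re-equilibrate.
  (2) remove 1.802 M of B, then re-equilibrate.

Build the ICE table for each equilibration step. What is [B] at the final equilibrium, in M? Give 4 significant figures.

[B]_eq = 16.17 M

Q₀ = 3.776 vs Keq = 0.03173 ⇒ Q>K, reverse
Step 1:
                  B         G
  I           1.448     7.917
  C            8.96     -4.48
  E           10.41     3.437
  solve Keq expr → x = -4.48; check Q = 0.03173
Then change container volume by factor 0.5 (V_new/V_old).
Step 2:
                  B         G
  I           20.82     6.874
  C          -4.063     2.031
  E           16.75     8.905
  solve Keq expr → x = 2.031; check Q = 0.03173
Then remove 1.802 M of B.
Step 3:
                  B         G
  I           14.95     8.905
  C           1.219   -0.6093
  E           16.17     8.296
  solve Keq expr → x = -0.6093; check Q = 0.03173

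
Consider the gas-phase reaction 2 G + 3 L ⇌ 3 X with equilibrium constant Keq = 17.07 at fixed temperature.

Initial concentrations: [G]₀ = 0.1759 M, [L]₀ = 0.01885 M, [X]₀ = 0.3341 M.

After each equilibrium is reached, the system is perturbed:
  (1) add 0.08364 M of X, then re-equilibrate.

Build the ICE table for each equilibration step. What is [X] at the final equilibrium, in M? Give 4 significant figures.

Q₀ = 1.7995e+05 vs Keq = 17.07 ⇒ Q>K, reverse
Step 1:
                  G         L         X
  I          0.1759   0.01885    0.3341
  C         0.09996    0.1499   -0.1499
  E          0.2759    0.1688    0.1842
  solve Keq expr → x = -0.04998; check Q = 17.07
Then add 0.08364 M of X.
Step 2:
                  G         L         X
  I          0.2759    0.1688    0.2678
  C         0.02282   0.03423  -0.03423
  E          0.2987     0.203    0.2336
  solve Keq expr → x = -0.01141; check Q = 17.07

[X]_eq = 0.2336 M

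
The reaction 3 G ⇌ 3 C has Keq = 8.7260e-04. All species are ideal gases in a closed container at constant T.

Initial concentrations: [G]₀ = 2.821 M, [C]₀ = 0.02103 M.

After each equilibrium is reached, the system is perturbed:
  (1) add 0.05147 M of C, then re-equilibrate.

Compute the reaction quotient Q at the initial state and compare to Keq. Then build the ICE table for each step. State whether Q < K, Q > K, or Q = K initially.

Q₀ = 4.1429e-07; Q < K (proceeds forward)

Q₀ = 4.1429e-07 vs Keq = 8.7260e-04 ⇒ Q<K, forward
Step 1:
                   G          C
  Initial      2.821    0.02103
  Change     -0.2269     0.2269
  Equil        2.594     0.2479
  solve Keq expr → x = 0.07562; check Q = 8.7260e-04
Then add 0.05147 M of C.
Step 2:
                   G          C
  Initial      2.594     0.2994
  Change     0.04698   -0.04698
  Equil        2.641     0.2524
  solve Keq expr → x = -0.01566; check Q = 8.7260e-04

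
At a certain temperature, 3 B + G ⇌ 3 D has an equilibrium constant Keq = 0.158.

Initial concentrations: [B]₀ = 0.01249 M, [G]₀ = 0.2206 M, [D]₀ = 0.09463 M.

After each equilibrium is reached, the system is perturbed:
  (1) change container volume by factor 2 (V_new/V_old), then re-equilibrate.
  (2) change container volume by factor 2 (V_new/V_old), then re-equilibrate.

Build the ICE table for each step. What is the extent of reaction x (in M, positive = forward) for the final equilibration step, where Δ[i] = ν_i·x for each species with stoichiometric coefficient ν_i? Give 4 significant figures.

x = -3.1896e-04 M

Q₀ = 1971 vs Keq = 0.158 ⇒ Q>K, reverse
Step 1:
                  B         G         D
  I         0.01249    0.2206   0.09463
  C          0.0676   0.02253   -0.0676
  E         0.08009    0.2431   0.02703
  solve Keq expr → x = -0.02253; check Q = 0.158
Then change container volume by factor 2 (V_new/V_old).
Step 2:
                  B         G         D
  I         0.04005    0.1216   0.01351
  C        0.002181 7.2702e-04 -0.002181
  E         0.04223    0.1223   0.01133
  solve Keq expr → x = -7.2702e-04; check Q = 0.158
Then change container volume by factor 2 (V_new/V_old).
Step 3:
                  B         G         D
  I         0.02111   0.06115  0.005666
  C       9.5689e-04 3.1896e-04 -9.5689e-04
  E         0.02207   0.06147  0.004709
  solve Keq expr → x = -3.1896e-04; check Q = 0.158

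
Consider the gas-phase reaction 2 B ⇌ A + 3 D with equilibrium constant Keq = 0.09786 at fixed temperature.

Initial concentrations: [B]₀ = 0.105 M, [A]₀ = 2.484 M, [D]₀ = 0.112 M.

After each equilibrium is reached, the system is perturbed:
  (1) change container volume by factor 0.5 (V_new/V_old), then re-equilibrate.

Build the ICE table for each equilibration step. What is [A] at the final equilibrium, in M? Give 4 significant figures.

Q₀ = 0.3165 vs Keq = 0.09786 ⇒ Q>K, reverse
Step 1:
                  B         A         D
  I           0.105     2.484     0.112
  C         0.01838 -0.009189  -0.02757
  E          0.1234     2.475   0.08443
  solve Keq expr → x = -0.009189; check Q = 0.09786
Then change container volume by factor 0.5 (V_new/V_old).
Step 2:
                  B         A         D
  I          0.2468      4.95    0.1689
  C         0.03501   -0.0175  -0.05251
  E          0.2818     4.932    0.1164
  solve Keq expr → x = -0.0175; check Q = 0.09786

[A]_eq = 4.932 M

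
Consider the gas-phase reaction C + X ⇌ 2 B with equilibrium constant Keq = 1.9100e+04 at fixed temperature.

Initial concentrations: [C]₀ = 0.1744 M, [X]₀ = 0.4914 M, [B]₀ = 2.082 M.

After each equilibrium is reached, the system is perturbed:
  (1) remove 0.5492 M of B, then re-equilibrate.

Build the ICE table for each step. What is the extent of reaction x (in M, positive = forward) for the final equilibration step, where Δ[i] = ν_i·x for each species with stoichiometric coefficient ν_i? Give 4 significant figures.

Q₀ = 50.58 vs Keq = 1.9100e+04 ⇒ Q<K, forward
Step 1:
                    C           X           B
  I            0.1744      0.4914       2.082
  C           -0.1734     -0.1734      0.3469
  E        9.7137e-04       0.318       2.429
  solve Keq expr → x = 0.1734; check Q = 1.9100e+04
Then remove 0.5492 M of B.
Step 2:
                    C           X           B
  I        9.7137e-04       0.318        1.88
  C       -3.8842e-04 -3.8842e-04  7.7685e-04
  E        5.8294e-04      0.3176        1.88
  solve Keq expr → x = 3.8842e-04; check Q = 1.9100e+04

x = 3.8842e-04 M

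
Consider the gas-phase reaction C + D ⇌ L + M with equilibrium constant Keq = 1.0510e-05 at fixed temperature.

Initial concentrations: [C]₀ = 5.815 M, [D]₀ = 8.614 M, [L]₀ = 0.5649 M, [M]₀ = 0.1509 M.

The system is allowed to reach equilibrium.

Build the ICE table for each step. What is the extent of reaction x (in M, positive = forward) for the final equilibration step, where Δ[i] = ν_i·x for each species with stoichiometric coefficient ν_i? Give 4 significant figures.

x = -0.1496 M

Q₀ = 0.001702 vs Keq = 1.0510e-05 ⇒ Q>K, reverse
Step 1:
                    C           D           L           M
  I             5.815       8.614      0.5649      0.1509
  C            0.1496      0.1496     -0.1496     -0.1496
  E             5.965       8.764      0.4153    0.001323
  solve Keq expr → x = -0.1496; check Q = 1.0510e-05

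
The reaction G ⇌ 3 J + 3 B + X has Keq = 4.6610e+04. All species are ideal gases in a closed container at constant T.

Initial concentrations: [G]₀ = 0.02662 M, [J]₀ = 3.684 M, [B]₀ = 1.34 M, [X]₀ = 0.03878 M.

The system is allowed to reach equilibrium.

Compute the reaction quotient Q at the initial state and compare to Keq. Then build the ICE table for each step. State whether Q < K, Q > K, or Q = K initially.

Q₀ = 175.3; Q < K (proceeds forward)

Q₀ = 175.3 vs Keq = 4.6610e+04 ⇒ Q<K, forward
Step 1:
                  G         J         B         X
  init      0.02662     3.684      1.34   0.03878
  Δ        -0.02641   0.07922   0.07922   0.02641
  eq      2.1306e-04     3.763     1.419   0.06519
  solve Keq expr → x = 0.02641; check Q = 4.6610e+04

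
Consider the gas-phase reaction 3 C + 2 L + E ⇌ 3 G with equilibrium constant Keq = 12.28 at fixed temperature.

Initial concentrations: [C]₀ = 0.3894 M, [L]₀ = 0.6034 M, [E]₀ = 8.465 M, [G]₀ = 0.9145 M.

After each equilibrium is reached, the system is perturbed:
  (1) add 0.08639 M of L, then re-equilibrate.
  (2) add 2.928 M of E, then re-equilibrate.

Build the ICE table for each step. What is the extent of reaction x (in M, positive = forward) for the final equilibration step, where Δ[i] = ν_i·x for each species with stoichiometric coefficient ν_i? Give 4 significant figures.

x = 0.006337 M

Q₀ = 4.203 vs Keq = 12.28 ⇒ Q<K, forward
Step 1:
                   C          L          E          G
  Initial     0.3894     0.6034      8.465     0.9145
  Change     -0.0762    -0.0508    -0.0254     0.0762
  Equil       0.3132     0.5526       8.44     0.9907
  solve Keq expr → x = 0.0254; check Q = 12.28
Then add 0.08639 M of L.
Step 2:
                   C          L          E          G
  Initial     0.3132      0.639       8.44     0.9907
  Change    -0.01932   -0.01288  -0.006441    0.01932
  Equil       0.2939     0.6261      8.433       1.01
  solve Keq expr → x = 0.006441; check Q = 12.28
Then add 2.928 M of E.
Step 3:
                   C          L          E          G
  Initial     0.2939     0.6261      11.36       1.01
  Change    -0.01901   -0.01267  -0.006337    0.01901
  Equil       0.2749     0.6134      11.35      1.029
  solve Keq expr → x = 0.006337; check Q = 12.28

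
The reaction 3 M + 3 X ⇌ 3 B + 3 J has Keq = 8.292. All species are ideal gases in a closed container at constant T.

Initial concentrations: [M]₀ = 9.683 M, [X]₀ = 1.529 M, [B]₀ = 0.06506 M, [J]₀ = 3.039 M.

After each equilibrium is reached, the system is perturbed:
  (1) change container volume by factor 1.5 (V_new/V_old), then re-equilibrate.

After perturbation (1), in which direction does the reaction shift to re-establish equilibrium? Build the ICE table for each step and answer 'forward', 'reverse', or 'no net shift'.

Direction: no net shift

Q₀ = 2.3817e-06 vs Keq = 8.292 ⇒ Q<K, forward
Step 1:
                    M           X           B           J
  init          9.683       1.529     0.06506       3.039
  Δ            -1.212      -1.212       1.212       1.212
  eq            8.471      0.3167       1.277       4.251
  solve Keq expr → x = 0.4041; check Q = 8.292
Then change container volume by factor 1.5 (V_new/V_old).
Step 2:
                    M           X           B           J
  init          5.647      0.2112      0.8516       2.834
  Δ                 0           0           0           0
  eq            5.647      0.2112      0.8516       2.834
  solve Keq expr → x = 0; check Q = 8.292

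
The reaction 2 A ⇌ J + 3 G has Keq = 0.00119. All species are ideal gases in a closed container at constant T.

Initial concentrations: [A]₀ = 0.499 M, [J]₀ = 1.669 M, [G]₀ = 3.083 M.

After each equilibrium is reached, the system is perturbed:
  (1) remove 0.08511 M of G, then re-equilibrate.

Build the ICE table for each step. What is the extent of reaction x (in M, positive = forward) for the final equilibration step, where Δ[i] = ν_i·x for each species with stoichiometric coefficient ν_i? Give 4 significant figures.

x = 0.02648 M

Q₀ = 196.4 vs Keq = 0.00119 ⇒ Q>K, reverse
Step 1:
                   A          J          G
  I            0.499      1.669      3.083
  C            1.913    -0.9565      -2.87
  E            2.412     0.7125     0.2134
  solve Keq expr → x = -0.9565; check Q = 0.00119
Then remove 0.08511 M of G.
Step 2:
                   A          J          G
  I            2.412     0.7125     0.1283
  C         -0.05296    0.02648    0.07943
  E            2.359     0.7389     0.2077
  solve Keq expr → x = 0.02648; check Q = 0.00119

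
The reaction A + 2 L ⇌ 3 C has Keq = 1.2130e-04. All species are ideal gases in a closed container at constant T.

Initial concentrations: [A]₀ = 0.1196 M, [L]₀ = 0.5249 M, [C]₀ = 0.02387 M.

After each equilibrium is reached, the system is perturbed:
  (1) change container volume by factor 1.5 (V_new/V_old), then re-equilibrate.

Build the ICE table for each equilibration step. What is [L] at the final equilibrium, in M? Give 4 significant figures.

[L]_eq = 0.3534 M

Q₀ = 4.1274e-04 vs Keq = 1.2130e-04 ⇒ Q>K, reverse
Step 1:
                   A          L          C
  Initial     0.1196     0.5249    0.02387
  Change    0.002594   0.005187  -0.007781
  Equil       0.1222     0.5301    0.01609
  solve Keq expr → x = -0.002594; check Q = 1.2130e-04
Then change container volume by factor 1.5 (V_new/V_old).
Step 2:
                   A          L          C
  Initial    0.08146     0.3534    0.01073
  Change           0          0          0
  Equil      0.08146     0.3534    0.01073
  solve Keq expr → x = 0; check Q = 1.2130e-04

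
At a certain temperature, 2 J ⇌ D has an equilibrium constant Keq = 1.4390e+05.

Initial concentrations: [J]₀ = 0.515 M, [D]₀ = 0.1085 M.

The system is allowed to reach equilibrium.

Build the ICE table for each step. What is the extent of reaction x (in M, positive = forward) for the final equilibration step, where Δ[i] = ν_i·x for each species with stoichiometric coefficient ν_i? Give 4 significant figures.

Q₀ = 0.4091 vs Keq = 1.4390e+05 ⇒ Q<K, forward
Step 1:
                    J           D
  init          0.515      0.1085
  Δ           -0.5134      0.2567
  eq         0.001593      0.3652
  solve Keq expr → x = 0.2567; check Q = 1.4390e+05

x = 0.2567 M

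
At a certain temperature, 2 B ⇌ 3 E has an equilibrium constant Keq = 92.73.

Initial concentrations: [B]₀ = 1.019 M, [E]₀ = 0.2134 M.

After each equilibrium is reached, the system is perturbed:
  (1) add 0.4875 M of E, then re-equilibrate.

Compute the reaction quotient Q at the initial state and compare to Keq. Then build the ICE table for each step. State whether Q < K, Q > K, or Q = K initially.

Q₀ = 0.009359 vs Keq = 92.73 ⇒ Q<K, forward
Step 1:
                   B          E
  Initial      1.019     0.2134
  Change     -0.8348      1.252
  Equil       0.1842      1.466
  solve Keq expr → x = 0.4174; check Q = 92.73
Then add 0.4875 M of E.
Step 2:
                   B          E
  Initial     0.1842      1.953
  Change     0.07505    -0.1126
  Equil       0.2593       1.84
  solve Keq expr → x = -0.03752; check Q = 92.73

Q₀ = 0.009359; Q < K (proceeds forward)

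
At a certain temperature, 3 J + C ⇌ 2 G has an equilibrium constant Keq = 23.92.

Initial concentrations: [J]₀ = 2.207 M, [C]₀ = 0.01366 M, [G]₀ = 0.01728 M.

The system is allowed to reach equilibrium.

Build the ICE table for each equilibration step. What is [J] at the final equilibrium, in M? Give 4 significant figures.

Q₀ = 0.002033 vs Keq = 23.92 ⇒ Q<K, forward
Step 1:
                   J          C          G
  init         2.207    0.01366    0.01728
  Δ         -0.04096   -0.01365     0.0273
  eq           2.166 8.1769e-06    0.04458
  solve Keq expr → x = 0.01365; check Q = 23.92

[J]_eq = 2.166 M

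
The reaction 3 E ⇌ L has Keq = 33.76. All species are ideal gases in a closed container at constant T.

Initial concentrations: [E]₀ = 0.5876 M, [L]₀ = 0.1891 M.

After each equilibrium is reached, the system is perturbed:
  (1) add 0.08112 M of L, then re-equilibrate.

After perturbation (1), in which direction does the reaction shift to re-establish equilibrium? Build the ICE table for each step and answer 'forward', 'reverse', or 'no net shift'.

Q₀ = 0.9321 vs Keq = 33.76 ⇒ Q<K, forward
Step 1:
                    E           L
  init         0.5876      0.1891
  Δ           -0.3771      0.1257
  eq           0.2105      0.3148
  solve Keq expr → x = 0.1257; check Q = 33.76
Then add 0.08112 M of L.
Step 2:
                    E           L
  init         0.2105      0.3959
  Δ           0.01571   -0.005237
  eq           0.2262      0.3907
  solve Keq expr → x = -0.005237; check Q = 33.76

Direction: reverse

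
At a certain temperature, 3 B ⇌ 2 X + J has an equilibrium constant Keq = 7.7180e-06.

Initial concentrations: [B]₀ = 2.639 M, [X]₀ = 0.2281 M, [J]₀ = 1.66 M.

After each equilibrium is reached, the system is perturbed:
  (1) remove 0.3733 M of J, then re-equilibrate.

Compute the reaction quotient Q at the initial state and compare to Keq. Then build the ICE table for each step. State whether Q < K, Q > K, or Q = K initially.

Q₀ = 0.004699; Q > K (proceeds reverse)

Q₀ = 0.004699 vs Keq = 7.7180e-06 ⇒ Q>K, reverse
Step 1:
                  B         X         J
  Initial     2.639    0.2281      1.66
  Change     0.3251   -0.2167   -0.1084
  Equil       2.964   0.01138     1.552
  solve Keq expr → x = -0.1084; check Q = 7.7180e-06
Then remove 0.3733 M of J.
Step 2:
                  B         X         J
  Initial     2.964   0.01138     1.178
  Change  -0.002487  0.001658 8.2897e-04
  Equil       2.962   0.01304     1.179
  solve Keq expr → x = 8.2897e-04; check Q = 7.7180e-06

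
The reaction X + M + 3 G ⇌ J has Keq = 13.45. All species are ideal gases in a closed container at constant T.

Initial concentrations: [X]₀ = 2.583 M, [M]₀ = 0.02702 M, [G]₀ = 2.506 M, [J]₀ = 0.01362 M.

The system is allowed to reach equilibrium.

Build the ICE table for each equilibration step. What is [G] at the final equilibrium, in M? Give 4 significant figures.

[G]_eq = 2.425 M

Q₀ = 0.0124 vs Keq = 13.45 ⇒ Q<K, forward
Step 1:
                   X          M          G          J
  init         2.583    0.02702      2.506    0.01362
  Δ         -0.02694   -0.02694   -0.08081    0.02694
  eq           2.556 8.2706e-05      2.425    0.04056
  solve Keq expr → x = 0.02694; check Q = 13.45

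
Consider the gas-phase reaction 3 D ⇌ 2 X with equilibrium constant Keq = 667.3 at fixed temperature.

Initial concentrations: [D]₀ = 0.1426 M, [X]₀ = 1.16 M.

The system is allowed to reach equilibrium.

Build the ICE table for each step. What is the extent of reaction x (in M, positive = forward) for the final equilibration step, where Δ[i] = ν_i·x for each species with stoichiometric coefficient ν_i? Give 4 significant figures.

Q₀ = 464 vs Keq = 667.3 ⇒ Q<K, forward
Step 1:
                   D          X
  I           0.1426       1.16
  C         -0.01551    0.01034
  E           0.1271       1.17
  solve Keq expr → x = 0.005171; check Q = 667.3

x = 0.005171 M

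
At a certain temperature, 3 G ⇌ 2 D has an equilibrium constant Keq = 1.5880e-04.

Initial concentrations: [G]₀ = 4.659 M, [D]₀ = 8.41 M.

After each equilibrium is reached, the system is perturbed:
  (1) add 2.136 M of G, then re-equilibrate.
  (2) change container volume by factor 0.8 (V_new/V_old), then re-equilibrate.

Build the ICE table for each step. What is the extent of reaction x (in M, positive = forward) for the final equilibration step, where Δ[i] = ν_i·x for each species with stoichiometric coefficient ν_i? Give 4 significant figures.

Q₀ = 0.6994 vs Keq = 1.5880e-04 ⇒ Q>K, reverse
Step 1:
                  G         D
  Initial     4.659      8.41
  Change       11.4    -7.599
  Equil       16.06    0.8109
  solve Keq expr → x = -3.8; check Q = 1.5880e-04
Then add 2.136 M of G.
Step 2:
                  G         D
  Initial     18.19    0.8109
  Change    -0.2236    0.1491
  Equil       17.97      0.96
  solve Keq expr → x = 0.07454; check Q = 1.5880e-04
Then change container volume by factor 0.8 (V_new/V_old).
Step 3:
                  G         D
  Initial     22.46       1.2
  Change    -0.1873    0.1249
  Equil       22.28     1.325
  solve Keq expr → x = 0.06244; check Q = 1.5880e-04

x = 0.06244 M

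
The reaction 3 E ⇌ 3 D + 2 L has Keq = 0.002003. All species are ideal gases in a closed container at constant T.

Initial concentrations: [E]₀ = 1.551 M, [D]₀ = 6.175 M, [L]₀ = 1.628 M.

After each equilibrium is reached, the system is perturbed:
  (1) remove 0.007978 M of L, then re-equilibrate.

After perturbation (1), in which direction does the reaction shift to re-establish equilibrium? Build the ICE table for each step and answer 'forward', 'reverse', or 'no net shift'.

Q₀ = 167.3 vs Keq = 0.002003 ⇒ Q>K, reverse
Step 1:
                  E         D         L
  Initial     1.551     6.175     1.628
  Change      2.372    -2.372    -1.581
  Equil       3.923     3.803   0.04688
  solve Keq expr → x = -0.7906; check Q = 0.002003
Then remove 0.007978 M of L.
Step 2:
                  E         D         L
  Initial     3.923     3.803    0.0389
  Change   -0.01135   0.01135  0.007567
  Equil       3.911     3.815   0.04647
  solve Keq expr → x = 0.003783; check Q = 0.002003

Direction: forward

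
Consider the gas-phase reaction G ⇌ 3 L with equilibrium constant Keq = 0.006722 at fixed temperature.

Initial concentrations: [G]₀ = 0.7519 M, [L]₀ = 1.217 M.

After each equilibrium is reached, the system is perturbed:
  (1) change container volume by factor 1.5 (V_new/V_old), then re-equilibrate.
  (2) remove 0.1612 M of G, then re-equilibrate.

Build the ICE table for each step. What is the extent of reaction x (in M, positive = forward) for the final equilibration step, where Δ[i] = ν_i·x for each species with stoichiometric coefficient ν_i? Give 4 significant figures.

Q₀ = 2.397 vs Keq = 0.006722 ⇒ Q>K, reverse
Step 1:
                    G           L
  init         0.7519       1.217
  Δ            0.3409      -1.023
  eq            1.093      0.1944
  solve Keq expr → x = -0.3409; check Q = 0.006722
Then change container volume by factor 1.5 (V_new/V_old).
Step 2:
                    G           L
  init         0.7285      0.1296
  Δ          -0.01307      0.0392
  eq           0.7154      0.1688
  solve Keq expr → x = 0.01307; check Q = 0.006722
Then remove 0.1612 M of G.
Step 3:
                    G           L
  init         0.5542      0.1688
  Δ          0.004452    -0.01336
  eq           0.5587      0.1554
  solve Keq expr → x = -0.004452; check Q = 0.006722

x = -0.004452 M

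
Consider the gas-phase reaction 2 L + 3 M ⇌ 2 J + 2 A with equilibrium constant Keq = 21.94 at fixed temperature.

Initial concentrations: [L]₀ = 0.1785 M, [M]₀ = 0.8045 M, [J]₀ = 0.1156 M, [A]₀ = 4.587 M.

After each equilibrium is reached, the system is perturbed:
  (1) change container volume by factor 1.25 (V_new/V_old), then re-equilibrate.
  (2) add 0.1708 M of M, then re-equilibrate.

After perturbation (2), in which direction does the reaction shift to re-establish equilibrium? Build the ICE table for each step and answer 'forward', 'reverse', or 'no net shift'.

Q₀ = 16.95 vs Keq = 21.94 ⇒ Q<K, forward
Step 1:
                   L          M          J          A
  Initial     0.1785     0.8045     0.1156      4.587
  Change   -0.007532    -0.0113   0.007532   0.007532
  Equil        0.171     0.7932     0.1231      4.595
  solve Keq expr → x = 0.003766; check Q = 21.94
Then change container volume by factor 1.25 (V_new/V_old).
Step 2:
                   L          M          J          A
  Initial     0.1368     0.6346    0.09851      3.676
  Change    0.005213    0.00782  -0.005213  -0.005213
  Equil        0.142     0.6424    0.09329       3.67
  solve Keq expr → x = -0.002607; check Q = 21.94
Then add 0.1708 M of M.
Step 3:
                   L          M          J          A
  Initial      0.142     0.8132    0.09329       3.67
  Change    -0.01731   -0.02597    0.01731    0.01731
  Equil       0.1247     0.7872     0.1106      3.688
  solve Keq expr → x = 0.008657; check Q = 21.94

Direction: forward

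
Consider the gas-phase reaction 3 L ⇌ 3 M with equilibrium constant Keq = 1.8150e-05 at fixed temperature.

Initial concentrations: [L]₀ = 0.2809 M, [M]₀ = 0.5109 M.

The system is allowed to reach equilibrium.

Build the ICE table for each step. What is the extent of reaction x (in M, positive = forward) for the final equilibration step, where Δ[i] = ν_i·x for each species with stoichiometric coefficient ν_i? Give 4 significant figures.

Q₀ = 6.017 vs Keq = 1.8150e-05 ⇒ Q>K, reverse
Step 1:
                   L          M
  init        0.2809     0.5109
  Δ           0.4906    -0.4906
  eq          0.7715    0.02028
  solve Keq expr → x = -0.1635; check Q = 1.8150e-05

x = -0.1635 M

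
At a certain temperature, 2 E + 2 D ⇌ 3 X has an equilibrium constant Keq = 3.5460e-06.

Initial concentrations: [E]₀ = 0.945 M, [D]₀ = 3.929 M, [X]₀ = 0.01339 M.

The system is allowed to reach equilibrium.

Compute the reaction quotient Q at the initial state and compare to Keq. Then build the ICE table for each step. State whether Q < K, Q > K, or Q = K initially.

Q₀ = 1.7415e-07; Q < K (proceeds forward)

Q₀ = 1.7415e-07 vs Keq = 3.5460e-06 ⇒ Q<K, forward
Step 1:
                    E           D           X
  init          0.945       3.929     0.01339
  Δ          -0.01513    -0.01513     0.02269
  eq           0.9299       3.914     0.03608
  solve Keq expr → x = 0.007563; check Q = 3.5460e-06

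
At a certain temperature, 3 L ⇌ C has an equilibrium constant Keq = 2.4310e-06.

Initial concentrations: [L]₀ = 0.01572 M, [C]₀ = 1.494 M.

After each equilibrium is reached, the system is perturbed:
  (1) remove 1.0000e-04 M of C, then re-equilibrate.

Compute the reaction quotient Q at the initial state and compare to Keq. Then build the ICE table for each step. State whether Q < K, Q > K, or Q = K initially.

Q₀ = 3.8459e+05; Q > K (proceeds reverse)

Q₀ = 3.8459e+05 vs Keq = 2.4310e-06 ⇒ Q>K, reverse
Step 1:
                   L          C
  init       0.01572      1.494
  Δ            4.481     -1.494
  eq           4.497 2.2109e-04
  solve Keq expr → x = -1.494; check Q = 2.4310e-06
Then remove 1.0000e-04 M of C.
Step 2:
                   L          C
  init         4.497 1.2109e-04
  Δ       -2.9987e-04 9.9956e-05
  eq           4.497 2.2105e-04
  solve Keq expr → x = 9.9956e-05; check Q = 2.4310e-06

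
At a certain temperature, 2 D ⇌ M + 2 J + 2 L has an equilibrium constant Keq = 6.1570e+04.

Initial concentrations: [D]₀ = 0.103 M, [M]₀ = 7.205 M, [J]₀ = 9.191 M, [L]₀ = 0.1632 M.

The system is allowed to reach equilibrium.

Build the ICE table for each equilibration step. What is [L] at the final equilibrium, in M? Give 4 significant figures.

[L]_eq = 0.2419 M

Q₀ = 1528 vs Keq = 6.1570e+04 ⇒ Q<K, forward
Step 1:
                   D          M          J          L
  Initial      0.103      7.205      9.191     0.1632
  Change    -0.07868    0.03934    0.07868    0.07868
  Equil      0.02432      7.244       9.27     0.2419
  solve Keq expr → x = 0.03934; check Q = 6.1570e+04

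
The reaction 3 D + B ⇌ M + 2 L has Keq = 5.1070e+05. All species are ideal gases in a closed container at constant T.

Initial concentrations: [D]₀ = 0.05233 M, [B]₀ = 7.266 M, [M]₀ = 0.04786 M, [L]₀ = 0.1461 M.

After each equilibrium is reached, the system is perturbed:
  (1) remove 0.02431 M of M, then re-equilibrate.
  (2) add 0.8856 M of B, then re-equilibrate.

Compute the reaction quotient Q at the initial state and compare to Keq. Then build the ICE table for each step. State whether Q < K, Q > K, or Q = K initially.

Q₀ = 0.9811; Q < K (proceeds forward)

Q₀ = 0.9811 vs Keq = 5.1070e+05 ⇒ Q<K, forward
Step 1:
                  D         B         M         L
  Initial   0.05233     7.266   0.04786    0.1461
  Change    -0.0515  -0.01717   0.01717   0.03433
  Equil   8.3004e-04     7.249   0.06503    0.1804
  solve Keq expr → x = 0.01717; check Q = 5.1070e+05
Then remove 0.02431 M of M.
Step 2:
                  D         B         M         L
  Initial 8.3004e-04     7.249   0.04072    0.1804
  Change  -1.1949e-04 -3.9829e-05 3.9829e-05 7.9658e-05
  Equil   7.1055e-04     7.249   0.04076    0.1805
  solve Keq expr → x = 3.9829e-05; check Q = 5.1070e+05
Then add 0.8856 M of B.
Step 3:
                  D         B         M         L
  Initial 7.1055e-04     8.134   0.04076    0.1805
  Change  -2.6688e-05 -8.8960e-06 8.8960e-06 1.7792e-05
  Equil   6.8386e-04     8.134   0.04077    0.1805
  solve Keq expr → x = 8.8960e-06; check Q = 5.1070e+05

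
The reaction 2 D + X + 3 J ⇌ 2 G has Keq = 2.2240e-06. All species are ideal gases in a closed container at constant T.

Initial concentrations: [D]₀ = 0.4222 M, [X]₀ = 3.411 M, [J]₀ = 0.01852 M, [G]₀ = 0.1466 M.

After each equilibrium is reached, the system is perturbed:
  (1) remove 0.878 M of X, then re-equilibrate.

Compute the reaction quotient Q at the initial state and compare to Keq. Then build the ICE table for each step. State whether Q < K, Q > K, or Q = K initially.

Q₀ = 5565 vs Keq = 2.2240e-06 ⇒ Q>K, reverse
Step 1:
                  D         X         J         G
  I          0.4222     3.411   0.01852    0.1466
  C          0.1464   0.07321    0.2196   -0.1464
  E          0.5686     3.484    0.2381 1.8395e-04
  solve Keq expr → x = -0.07321; check Q = 2.2240e-06
Then remove 0.878 M of X.
Step 2:
                  D         X         J         G
  I          0.5686     2.606    0.2381 1.8395e-04
  C       2.4812e-05 1.2406e-05 3.7218e-05 -2.4812e-05
  E          0.5686     2.606    0.2382 1.5914e-04
  solve Keq expr → x = -1.2406e-05; check Q = 2.2240e-06

Q₀ = 5565; Q > K (proceeds reverse)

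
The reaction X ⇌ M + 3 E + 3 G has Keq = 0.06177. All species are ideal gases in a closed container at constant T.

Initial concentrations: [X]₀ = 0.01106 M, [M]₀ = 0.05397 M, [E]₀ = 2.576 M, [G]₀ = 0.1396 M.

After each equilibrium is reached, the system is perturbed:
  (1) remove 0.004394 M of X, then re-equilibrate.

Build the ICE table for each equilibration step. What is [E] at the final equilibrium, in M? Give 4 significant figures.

[E]_eq = 2.547 M

Q₀ = 0.2269 vs Keq = 0.06177 ⇒ Q>K, reverse
Step 1:
                  X         M         E         G
  Initial   0.01106   0.05397     2.576    0.1396
  Change   0.008016 -0.008016  -0.02405  -0.02405
  Equil     0.01908   0.04595     2.552    0.1156
  solve Keq expr → x = -0.008016; check Q = 0.06177
Then remove 0.004394 M of X.
Step 2:
                  X         M         E         G
  Initial   0.01468   0.04595     2.552    0.1156
  Change   0.001541 -0.001541 -0.004622 -0.004622
  Equil     0.01622   0.04441     2.547    0.1109
  solve Keq expr → x = -0.001541; check Q = 0.06177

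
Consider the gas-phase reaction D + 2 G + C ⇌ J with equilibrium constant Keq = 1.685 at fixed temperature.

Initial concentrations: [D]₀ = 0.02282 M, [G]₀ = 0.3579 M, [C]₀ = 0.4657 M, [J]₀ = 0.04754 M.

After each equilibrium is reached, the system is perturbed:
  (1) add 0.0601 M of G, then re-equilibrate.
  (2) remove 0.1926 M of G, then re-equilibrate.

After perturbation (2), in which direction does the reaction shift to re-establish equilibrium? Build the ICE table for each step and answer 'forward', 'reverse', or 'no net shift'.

Q₀ = 34.92 vs Keq = 1.685 ⇒ Q>K, reverse
Step 1:
                   D          G          C          J
  I          0.02282     0.3579     0.4657    0.04754
  C          0.03786    0.07572    0.03786   -0.03786
  E          0.06068     0.4336     0.5036   0.009681
  solve Keq expr → x = -0.03786; check Q = 1.685
Then add 0.0601 M of G.
Step 2:
                   D          G          C          J
  I          0.06068     0.4937     0.5036   0.009681
  C        -0.002161  -0.004321  -0.002161   0.002161
  E          0.05852     0.4894     0.5014    0.01184
  solve Keq expr → x = 0.002161; check Q = 1.685
Then remove 0.1926 M of G.
Step 3:
                   D          G          C          J
  I          0.05852     0.2968     0.5014    0.01184
  C         0.006501      0.013   0.006501  -0.006501
  E          0.06502     0.3098     0.5079    0.00534
  solve Keq expr → x = -0.006501; check Q = 1.685

Direction: reverse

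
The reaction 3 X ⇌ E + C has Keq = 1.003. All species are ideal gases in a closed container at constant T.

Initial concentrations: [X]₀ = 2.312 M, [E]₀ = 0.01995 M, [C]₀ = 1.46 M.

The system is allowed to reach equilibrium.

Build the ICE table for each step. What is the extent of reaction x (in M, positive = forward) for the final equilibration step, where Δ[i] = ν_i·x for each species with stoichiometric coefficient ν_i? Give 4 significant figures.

x = 0.4496 M

Q₀ = 0.002357 vs Keq = 1.003 ⇒ Q<K, forward
Step 1:
                    X           E           C
  Initial       2.312     0.01995        1.46
  Change       -1.349      0.4496      0.4496
  Equil        0.9633      0.4695        1.91
  solve Keq expr → x = 0.4496; check Q = 1.003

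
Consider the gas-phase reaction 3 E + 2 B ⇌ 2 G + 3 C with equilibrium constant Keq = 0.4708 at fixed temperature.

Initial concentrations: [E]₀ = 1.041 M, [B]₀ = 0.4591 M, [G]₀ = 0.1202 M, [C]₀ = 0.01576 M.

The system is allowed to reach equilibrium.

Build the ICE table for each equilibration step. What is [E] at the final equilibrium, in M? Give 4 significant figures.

[E]_eq = 0.6794 M

Q₀ = 2.3785e-07 vs Keq = 0.4708 ⇒ Q<K, forward
Step 1:
                  E         B         G         C
  Initial     1.041    0.4591    0.1202   0.01576
  Change    -0.3616   -0.2411    0.2411    0.3616
  Equil      0.6794     0.218    0.3613    0.3774
  solve Keq expr → x = 0.1205; check Q = 0.4708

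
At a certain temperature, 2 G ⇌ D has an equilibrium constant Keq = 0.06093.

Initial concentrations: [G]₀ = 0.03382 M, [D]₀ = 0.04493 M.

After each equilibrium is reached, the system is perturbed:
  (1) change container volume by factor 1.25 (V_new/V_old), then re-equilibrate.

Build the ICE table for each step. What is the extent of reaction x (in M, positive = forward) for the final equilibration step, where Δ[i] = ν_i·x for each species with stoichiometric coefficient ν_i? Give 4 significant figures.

Q₀ = 39.28 vs Keq = 0.06093 ⇒ Q>K, reverse
Step 1:
                   G          D
  I          0.03382    0.04493
  C          0.08805   -0.04403
  E           0.1219 9.0495e-04
  solve Keq expr → x = -0.04403; check Q = 0.06093
Then change container volume by factor 1.25 (V_new/V_old).
Step 2:
                   G          D
  I           0.0975 7.2396e-04
  C       2.8285e-04 -1.4143e-04
  E          0.09778 5.8253e-04
  solve Keq expr → x = -1.4143e-04; check Q = 0.06093

x = -1.4143e-04 M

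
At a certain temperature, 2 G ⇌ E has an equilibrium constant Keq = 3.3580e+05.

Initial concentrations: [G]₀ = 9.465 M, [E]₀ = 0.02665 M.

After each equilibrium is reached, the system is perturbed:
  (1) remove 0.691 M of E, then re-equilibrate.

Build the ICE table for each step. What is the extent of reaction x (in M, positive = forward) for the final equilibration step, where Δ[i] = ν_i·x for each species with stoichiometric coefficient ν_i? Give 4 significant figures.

x = 1.4201e-04 M

Q₀ = 2.9748e-04 vs Keq = 3.3580e+05 ⇒ Q<K, forward
Step 1:
                  G         E
  Initial     9.465   0.02665
  Change     -9.461     4.731
  Equil    0.003764     4.757
  solve Keq expr → x = 4.731; check Q = 3.3580e+05
Then remove 0.691 M of E.
Step 2:
                  G         E
  Initial  0.003764     4.066
  Change  -2.8402e-04 1.4201e-04
  Equil     0.00348     4.066
  solve Keq expr → x = 1.4201e-04; check Q = 3.3580e+05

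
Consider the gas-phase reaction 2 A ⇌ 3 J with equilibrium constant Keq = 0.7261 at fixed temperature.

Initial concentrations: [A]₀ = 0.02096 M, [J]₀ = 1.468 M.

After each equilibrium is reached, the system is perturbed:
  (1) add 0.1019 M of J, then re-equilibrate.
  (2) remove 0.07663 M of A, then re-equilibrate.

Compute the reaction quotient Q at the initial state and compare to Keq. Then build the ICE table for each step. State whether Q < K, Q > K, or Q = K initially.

Q₀ = 7201 vs Keq = 0.7261 ⇒ Q>K, reverse
Step 1:
                  A         J
  Initial   0.02096     1.468
  Change      0.561   -0.8415
  Equil       0.582    0.6265
  solve Keq expr → x = -0.2805; check Q = 0.7261
Then add 0.1019 M of J.
Step 2:
                  A         J
  Initial     0.582    0.7284
  Change    0.04614  -0.06921
  Equil      0.6281    0.6592
  solve Keq expr → x = -0.02307; check Q = 0.7261
Then remove 0.07663 M of A.
Step 3:
                  A         J
  Initial    0.5515    0.6592
  Change    0.02461  -0.03692
  Equil      0.5761    0.6223
  solve Keq expr → x = -0.01231; check Q = 0.7261

Q₀ = 7201; Q > K (proceeds reverse)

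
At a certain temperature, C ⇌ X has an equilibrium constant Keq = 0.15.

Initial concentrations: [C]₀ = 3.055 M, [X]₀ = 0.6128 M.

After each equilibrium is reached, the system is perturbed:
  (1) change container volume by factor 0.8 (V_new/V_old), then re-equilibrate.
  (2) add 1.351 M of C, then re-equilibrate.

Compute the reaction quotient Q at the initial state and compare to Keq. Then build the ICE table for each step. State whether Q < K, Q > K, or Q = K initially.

Q₀ = 0.2006; Q > K (proceeds reverse)

Q₀ = 0.2006 vs Keq = 0.15 ⇒ Q>K, reverse
Step 1:
                  C         X
  init        3.055    0.6128
  Δ          0.1344   -0.1344
  eq          3.189    0.4784
  solve Keq expr → x = -0.1344; check Q = 0.15
Then change container volume by factor 0.8 (V_new/V_old).
Step 2:
                  C         X
  init        3.987     0.598
  Δ               0         0
  eq          3.987     0.598
  solve Keq expr → x = 0; check Q = 0.15
Then add 1.351 M of C.
Step 3:
                  C         X
  init        5.338     0.598
  Δ         -0.1762    0.1762
  eq          5.162    0.7742
  solve Keq expr → x = 0.1762; check Q = 0.15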